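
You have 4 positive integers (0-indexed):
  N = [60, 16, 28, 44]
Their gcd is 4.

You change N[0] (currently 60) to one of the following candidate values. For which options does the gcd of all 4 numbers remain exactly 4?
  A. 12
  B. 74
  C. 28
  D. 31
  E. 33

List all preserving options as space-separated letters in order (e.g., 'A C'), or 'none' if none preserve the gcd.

Old gcd = 4; gcd of others (without N[0]) = 4
New gcd for candidate v: gcd(4, v). Preserves old gcd iff gcd(4, v) = 4.
  Option A: v=12, gcd(4,12)=4 -> preserves
  Option B: v=74, gcd(4,74)=2 -> changes
  Option C: v=28, gcd(4,28)=4 -> preserves
  Option D: v=31, gcd(4,31)=1 -> changes
  Option E: v=33, gcd(4,33)=1 -> changes

Answer: A C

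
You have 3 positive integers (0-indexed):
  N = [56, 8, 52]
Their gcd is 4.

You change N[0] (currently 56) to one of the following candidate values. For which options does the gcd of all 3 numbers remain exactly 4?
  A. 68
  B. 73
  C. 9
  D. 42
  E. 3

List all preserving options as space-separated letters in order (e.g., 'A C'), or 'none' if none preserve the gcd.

Answer: A

Derivation:
Old gcd = 4; gcd of others (without N[0]) = 4
New gcd for candidate v: gcd(4, v). Preserves old gcd iff gcd(4, v) = 4.
  Option A: v=68, gcd(4,68)=4 -> preserves
  Option B: v=73, gcd(4,73)=1 -> changes
  Option C: v=9, gcd(4,9)=1 -> changes
  Option D: v=42, gcd(4,42)=2 -> changes
  Option E: v=3, gcd(4,3)=1 -> changes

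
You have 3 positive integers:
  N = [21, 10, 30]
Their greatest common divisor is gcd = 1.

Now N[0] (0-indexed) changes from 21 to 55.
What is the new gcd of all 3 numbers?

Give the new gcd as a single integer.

Numbers: [21, 10, 30], gcd = 1
Change: index 0, 21 -> 55
gcd of the OTHER numbers (without index 0): gcd([10, 30]) = 10
New gcd = gcd(g_others, new_val) = gcd(10, 55) = 5

Answer: 5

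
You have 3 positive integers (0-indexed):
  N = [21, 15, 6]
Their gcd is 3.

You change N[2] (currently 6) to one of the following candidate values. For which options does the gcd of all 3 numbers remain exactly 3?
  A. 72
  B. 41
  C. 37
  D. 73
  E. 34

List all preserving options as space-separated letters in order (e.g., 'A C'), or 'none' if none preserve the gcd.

Old gcd = 3; gcd of others (without N[2]) = 3
New gcd for candidate v: gcd(3, v). Preserves old gcd iff gcd(3, v) = 3.
  Option A: v=72, gcd(3,72)=3 -> preserves
  Option B: v=41, gcd(3,41)=1 -> changes
  Option C: v=37, gcd(3,37)=1 -> changes
  Option D: v=73, gcd(3,73)=1 -> changes
  Option E: v=34, gcd(3,34)=1 -> changes

Answer: A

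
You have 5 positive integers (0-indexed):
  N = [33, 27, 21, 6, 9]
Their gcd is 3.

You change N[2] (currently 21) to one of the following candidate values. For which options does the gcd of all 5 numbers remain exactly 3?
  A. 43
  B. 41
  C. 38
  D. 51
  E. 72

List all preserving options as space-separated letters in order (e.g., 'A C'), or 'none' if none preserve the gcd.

Old gcd = 3; gcd of others (without N[2]) = 3
New gcd for candidate v: gcd(3, v). Preserves old gcd iff gcd(3, v) = 3.
  Option A: v=43, gcd(3,43)=1 -> changes
  Option B: v=41, gcd(3,41)=1 -> changes
  Option C: v=38, gcd(3,38)=1 -> changes
  Option D: v=51, gcd(3,51)=3 -> preserves
  Option E: v=72, gcd(3,72)=3 -> preserves

Answer: D E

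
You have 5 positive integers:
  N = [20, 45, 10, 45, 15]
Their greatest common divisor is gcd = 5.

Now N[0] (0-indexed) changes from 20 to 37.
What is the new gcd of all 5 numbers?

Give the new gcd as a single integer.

Answer: 1

Derivation:
Numbers: [20, 45, 10, 45, 15], gcd = 5
Change: index 0, 20 -> 37
gcd of the OTHER numbers (without index 0): gcd([45, 10, 45, 15]) = 5
New gcd = gcd(g_others, new_val) = gcd(5, 37) = 1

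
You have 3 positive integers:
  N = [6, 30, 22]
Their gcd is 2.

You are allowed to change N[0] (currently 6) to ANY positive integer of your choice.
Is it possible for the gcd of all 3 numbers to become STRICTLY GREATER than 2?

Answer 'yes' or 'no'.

Current gcd = 2
gcd of all OTHER numbers (without N[0]=6): gcd([30, 22]) = 2
The new gcd after any change is gcd(2, new_value).
This can be at most 2.
Since 2 = old gcd 2, the gcd can only stay the same or decrease.

Answer: no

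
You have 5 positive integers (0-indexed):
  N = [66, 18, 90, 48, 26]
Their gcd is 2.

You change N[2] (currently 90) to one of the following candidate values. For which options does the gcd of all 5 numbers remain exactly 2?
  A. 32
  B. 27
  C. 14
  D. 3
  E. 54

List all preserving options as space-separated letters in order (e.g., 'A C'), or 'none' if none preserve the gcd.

Old gcd = 2; gcd of others (without N[2]) = 2
New gcd for candidate v: gcd(2, v). Preserves old gcd iff gcd(2, v) = 2.
  Option A: v=32, gcd(2,32)=2 -> preserves
  Option B: v=27, gcd(2,27)=1 -> changes
  Option C: v=14, gcd(2,14)=2 -> preserves
  Option D: v=3, gcd(2,3)=1 -> changes
  Option E: v=54, gcd(2,54)=2 -> preserves

Answer: A C E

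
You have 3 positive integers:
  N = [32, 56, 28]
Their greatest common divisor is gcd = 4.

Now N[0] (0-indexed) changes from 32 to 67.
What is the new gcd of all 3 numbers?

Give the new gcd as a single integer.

Answer: 1

Derivation:
Numbers: [32, 56, 28], gcd = 4
Change: index 0, 32 -> 67
gcd of the OTHER numbers (without index 0): gcd([56, 28]) = 28
New gcd = gcd(g_others, new_val) = gcd(28, 67) = 1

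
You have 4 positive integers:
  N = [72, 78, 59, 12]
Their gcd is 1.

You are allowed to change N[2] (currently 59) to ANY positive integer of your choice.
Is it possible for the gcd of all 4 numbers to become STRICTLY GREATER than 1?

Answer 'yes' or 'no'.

Current gcd = 1
gcd of all OTHER numbers (without N[2]=59): gcd([72, 78, 12]) = 6
The new gcd after any change is gcd(6, new_value).
This can be at most 6.
Since 6 > old gcd 1, the gcd CAN increase (e.g., set N[2] = 6).

Answer: yes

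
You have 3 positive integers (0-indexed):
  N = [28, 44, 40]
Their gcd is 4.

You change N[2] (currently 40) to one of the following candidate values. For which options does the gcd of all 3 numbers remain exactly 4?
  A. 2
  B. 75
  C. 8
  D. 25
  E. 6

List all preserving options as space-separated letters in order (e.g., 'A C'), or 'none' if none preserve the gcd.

Old gcd = 4; gcd of others (without N[2]) = 4
New gcd for candidate v: gcd(4, v). Preserves old gcd iff gcd(4, v) = 4.
  Option A: v=2, gcd(4,2)=2 -> changes
  Option B: v=75, gcd(4,75)=1 -> changes
  Option C: v=8, gcd(4,8)=4 -> preserves
  Option D: v=25, gcd(4,25)=1 -> changes
  Option E: v=6, gcd(4,6)=2 -> changes

Answer: C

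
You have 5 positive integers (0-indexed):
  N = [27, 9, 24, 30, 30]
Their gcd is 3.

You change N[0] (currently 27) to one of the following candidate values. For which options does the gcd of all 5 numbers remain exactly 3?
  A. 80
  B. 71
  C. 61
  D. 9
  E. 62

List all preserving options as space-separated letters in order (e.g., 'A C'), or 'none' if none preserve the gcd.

Answer: D

Derivation:
Old gcd = 3; gcd of others (without N[0]) = 3
New gcd for candidate v: gcd(3, v). Preserves old gcd iff gcd(3, v) = 3.
  Option A: v=80, gcd(3,80)=1 -> changes
  Option B: v=71, gcd(3,71)=1 -> changes
  Option C: v=61, gcd(3,61)=1 -> changes
  Option D: v=9, gcd(3,9)=3 -> preserves
  Option E: v=62, gcd(3,62)=1 -> changes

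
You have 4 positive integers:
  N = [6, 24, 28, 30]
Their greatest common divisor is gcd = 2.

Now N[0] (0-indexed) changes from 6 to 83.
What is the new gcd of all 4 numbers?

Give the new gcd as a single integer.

Numbers: [6, 24, 28, 30], gcd = 2
Change: index 0, 6 -> 83
gcd of the OTHER numbers (without index 0): gcd([24, 28, 30]) = 2
New gcd = gcd(g_others, new_val) = gcd(2, 83) = 1

Answer: 1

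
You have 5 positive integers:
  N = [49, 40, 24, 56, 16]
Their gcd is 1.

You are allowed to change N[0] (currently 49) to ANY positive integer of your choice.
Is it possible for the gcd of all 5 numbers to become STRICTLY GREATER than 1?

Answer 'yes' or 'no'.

Current gcd = 1
gcd of all OTHER numbers (without N[0]=49): gcd([40, 24, 56, 16]) = 8
The new gcd after any change is gcd(8, new_value).
This can be at most 8.
Since 8 > old gcd 1, the gcd CAN increase (e.g., set N[0] = 8).

Answer: yes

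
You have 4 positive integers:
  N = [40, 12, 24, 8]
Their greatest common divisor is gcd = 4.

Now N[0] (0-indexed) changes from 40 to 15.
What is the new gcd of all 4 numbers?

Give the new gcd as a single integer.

Numbers: [40, 12, 24, 8], gcd = 4
Change: index 0, 40 -> 15
gcd of the OTHER numbers (without index 0): gcd([12, 24, 8]) = 4
New gcd = gcd(g_others, new_val) = gcd(4, 15) = 1

Answer: 1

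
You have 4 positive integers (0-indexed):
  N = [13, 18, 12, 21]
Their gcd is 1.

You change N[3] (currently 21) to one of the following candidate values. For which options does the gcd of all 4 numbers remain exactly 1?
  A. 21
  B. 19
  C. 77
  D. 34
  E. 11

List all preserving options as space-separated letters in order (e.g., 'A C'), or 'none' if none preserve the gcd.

Answer: A B C D E

Derivation:
Old gcd = 1; gcd of others (without N[3]) = 1
New gcd for candidate v: gcd(1, v). Preserves old gcd iff gcd(1, v) = 1.
  Option A: v=21, gcd(1,21)=1 -> preserves
  Option B: v=19, gcd(1,19)=1 -> preserves
  Option C: v=77, gcd(1,77)=1 -> preserves
  Option D: v=34, gcd(1,34)=1 -> preserves
  Option E: v=11, gcd(1,11)=1 -> preserves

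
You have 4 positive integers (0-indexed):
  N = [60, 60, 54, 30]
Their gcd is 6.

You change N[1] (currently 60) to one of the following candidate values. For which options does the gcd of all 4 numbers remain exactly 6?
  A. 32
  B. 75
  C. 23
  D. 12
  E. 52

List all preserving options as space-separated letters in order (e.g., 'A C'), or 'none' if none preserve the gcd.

Answer: D

Derivation:
Old gcd = 6; gcd of others (without N[1]) = 6
New gcd for candidate v: gcd(6, v). Preserves old gcd iff gcd(6, v) = 6.
  Option A: v=32, gcd(6,32)=2 -> changes
  Option B: v=75, gcd(6,75)=3 -> changes
  Option C: v=23, gcd(6,23)=1 -> changes
  Option D: v=12, gcd(6,12)=6 -> preserves
  Option E: v=52, gcd(6,52)=2 -> changes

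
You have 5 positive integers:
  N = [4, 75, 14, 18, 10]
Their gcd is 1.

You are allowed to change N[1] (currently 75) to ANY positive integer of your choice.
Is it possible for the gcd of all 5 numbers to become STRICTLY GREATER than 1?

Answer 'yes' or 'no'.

Answer: yes

Derivation:
Current gcd = 1
gcd of all OTHER numbers (without N[1]=75): gcd([4, 14, 18, 10]) = 2
The new gcd after any change is gcd(2, new_value).
This can be at most 2.
Since 2 > old gcd 1, the gcd CAN increase (e.g., set N[1] = 2).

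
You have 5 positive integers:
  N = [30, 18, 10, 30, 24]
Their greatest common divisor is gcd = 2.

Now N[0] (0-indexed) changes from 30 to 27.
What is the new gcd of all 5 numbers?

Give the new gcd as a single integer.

Numbers: [30, 18, 10, 30, 24], gcd = 2
Change: index 0, 30 -> 27
gcd of the OTHER numbers (without index 0): gcd([18, 10, 30, 24]) = 2
New gcd = gcd(g_others, new_val) = gcd(2, 27) = 1

Answer: 1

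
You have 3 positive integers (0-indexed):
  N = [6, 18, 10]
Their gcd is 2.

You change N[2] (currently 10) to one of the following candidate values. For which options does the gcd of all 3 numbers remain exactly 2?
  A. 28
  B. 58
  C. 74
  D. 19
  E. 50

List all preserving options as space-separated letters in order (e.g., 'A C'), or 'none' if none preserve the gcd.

Answer: A B C E

Derivation:
Old gcd = 2; gcd of others (without N[2]) = 6
New gcd for candidate v: gcd(6, v). Preserves old gcd iff gcd(6, v) = 2.
  Option A: v=28, gcd(6,28)=2 -> preserves
  Option B: v=58, gcd(6,58)=2 -> preserves
  Option C: v=74, gcd(6,74)=2 -> preserves
  Option D: v=19, gcd(6,19)=1 -> changes
  Option E: v=50, gcd(6,50)=2 -> preserves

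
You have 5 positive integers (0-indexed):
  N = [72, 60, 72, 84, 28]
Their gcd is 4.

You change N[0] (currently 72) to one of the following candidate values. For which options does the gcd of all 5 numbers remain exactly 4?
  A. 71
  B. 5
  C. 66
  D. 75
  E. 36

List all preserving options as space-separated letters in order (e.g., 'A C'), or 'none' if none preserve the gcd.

Old gcd = 4; gcd of others (without N[0]) = 4
New gcd for candidate v: gcd(4, v). Preserves old gcd iff gcd(4, v) = 4.
  Option A: v=71, gcd(4,71)=1 -> changes
  Option B: v=5, gcd(4,5)=1 -> changes
  Option C: v=66, gcd(4,66)=2 -> changes
  Option D: v=75, gcd(4,75)=1 -> changes
  Option E: v=36, gcd(4,36)=4 -> preserves

Answer: E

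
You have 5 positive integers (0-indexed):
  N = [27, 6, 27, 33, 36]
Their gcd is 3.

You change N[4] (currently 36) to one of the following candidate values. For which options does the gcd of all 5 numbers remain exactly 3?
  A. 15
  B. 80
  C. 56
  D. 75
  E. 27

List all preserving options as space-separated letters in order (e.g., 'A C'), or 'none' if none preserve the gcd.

Answer: A D E

Derivation:
Old gcd = 3; gcd of others (without N[4]) = 3
New gcd for candidate v: gcd(3, v). Preserves old gcd iff gcd(3, v) = 3.
  Option A: v=15, gcd(3,15)=3 -> preserves
  Option B: v=80, gcd(3,80)=1 -> changes
  Option C: v=56, gcd(3,56)=1 -> changes
  Option D: v=75, gcd(3,75)=3 -> preserves
  Option E: v=27, gcd(3,27)=3 -> preserves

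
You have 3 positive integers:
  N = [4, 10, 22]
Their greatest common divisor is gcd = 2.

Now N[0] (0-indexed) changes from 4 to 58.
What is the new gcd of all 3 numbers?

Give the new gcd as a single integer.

Answer: 2

Derivation:
Numbers: [4, 10, 22], gcd = 2
Change: index 0, 4 -> 58
gcd of the OTHER numbers (without index 0): gcd([10, 22]) = 2
New gcd = gcd(g_others, new_val) = gcd(2, 58) = 2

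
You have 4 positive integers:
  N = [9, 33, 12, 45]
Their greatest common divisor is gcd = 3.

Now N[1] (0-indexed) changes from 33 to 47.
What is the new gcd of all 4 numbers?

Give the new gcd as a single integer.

Answer: 1

Derivation:
Numbers: [9, 33, 12, 45], gcd = 3
Change: index 1, 33 -> 47
gcd of the OTHER numbers (without index 1): gcd([9, 12, 45]) = 3
New gcd = gcd(g_others, new_val) = gcd(3, 47) = 1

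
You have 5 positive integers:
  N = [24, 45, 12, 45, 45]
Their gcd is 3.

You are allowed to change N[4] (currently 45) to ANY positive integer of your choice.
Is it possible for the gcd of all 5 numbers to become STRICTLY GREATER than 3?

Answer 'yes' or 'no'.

Answer: no

Derivation:
Current gcd = 3
gcd of all OTHER numbers (without N[4]=45): gcd([24, 45, 12, 45]) = 3
The new gcd after any change is gcd(3, new_value).
This can be at most 3.
Since 3 = old gcd 3, the gcd can only stay the same or decrease.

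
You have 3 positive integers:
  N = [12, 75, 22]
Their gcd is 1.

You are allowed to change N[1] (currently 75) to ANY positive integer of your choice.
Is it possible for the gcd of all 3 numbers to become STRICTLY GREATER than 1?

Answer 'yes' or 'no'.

Current gcd = 1
gcd of all OTHER numbers (without N[1]=75): gcd([12, 22]) = 2
The new gcd after any change is gcd(2, new_value).
This can be at most 2.
Since 2 > old gcd 1, the gcd CAN increase (e.g., set N[1] = 2).

Answer: yes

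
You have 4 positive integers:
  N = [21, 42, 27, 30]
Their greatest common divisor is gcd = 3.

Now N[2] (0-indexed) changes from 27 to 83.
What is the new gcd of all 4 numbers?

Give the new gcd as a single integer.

Numbers: [21, 42, 27, 30], gcd = 3
Change: index 2, 27 -> 83
gcd of the OTHER numbers (without index 2): gcd([21, 42, 30]) = 3
New gcd = gcd(g_others, new_val) = gcd(3, 83) = 1

Answer: 1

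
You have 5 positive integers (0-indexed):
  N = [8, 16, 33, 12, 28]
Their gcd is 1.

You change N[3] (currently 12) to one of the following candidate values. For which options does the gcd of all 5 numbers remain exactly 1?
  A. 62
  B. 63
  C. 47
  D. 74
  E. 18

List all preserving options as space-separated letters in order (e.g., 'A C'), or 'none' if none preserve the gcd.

Old gcd = 1; gcd of others (without N[3]) = 1
New gcd for candidate v: gcd(1, v). Preserves old gcd iff gcd(1, v) = 1.
  Option A: v=62, gcd(1,62)=1 -> preserves
  Option B: v=63, gcd(1,63)=1 -> preserves
  Option C: v=47, gcd(1,47)=1 -> preserves
  Option D: v=74, gcd(1,74)=1 -> preserves
  Option E: v=18, gcd(1,18)=1 -> preserves

Answer: A B C D E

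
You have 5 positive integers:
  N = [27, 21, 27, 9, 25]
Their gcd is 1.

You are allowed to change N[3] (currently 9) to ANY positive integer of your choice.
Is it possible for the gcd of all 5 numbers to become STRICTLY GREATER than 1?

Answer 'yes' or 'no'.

Answer: no

Derivation:
Current gcd = 1
gcd of all OTHER numbers (without N[3]=9): gcd([27, 21, 27, 25]) = 1
The new gcd after any change is gcd(1, new_value).
This can be at most 1.
Since 1 = old gcd 1, the gcd can only stay the same or decrease.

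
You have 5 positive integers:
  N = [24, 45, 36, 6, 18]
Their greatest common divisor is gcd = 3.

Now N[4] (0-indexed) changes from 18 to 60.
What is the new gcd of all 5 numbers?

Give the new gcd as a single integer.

Answer: 3

Derivation:
Numbers: [24, 45, 36, 6, 18], gcd = 3
Change: index 4, 18 -> 60
gcd of the OTHER numbers (without index 4): gcd([24, 45, 36, 6]) = 3
New gcd = gcd(g_others, new_val) = gcd(3, 60) = 3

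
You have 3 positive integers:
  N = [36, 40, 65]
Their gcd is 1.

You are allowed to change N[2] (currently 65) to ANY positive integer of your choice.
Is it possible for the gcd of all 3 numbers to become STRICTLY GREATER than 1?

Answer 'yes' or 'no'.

Current gcd = 1
gcd of all OTHER numbers (without N[2]=65): gcd([36, 40]) = 4
The new gcd after any change is gcd(4, new_value).
This can be at most 4.
Since 4 > old gcd 1, the gcd CAN increase (e.g., set N[2] = 4).

Answer: yes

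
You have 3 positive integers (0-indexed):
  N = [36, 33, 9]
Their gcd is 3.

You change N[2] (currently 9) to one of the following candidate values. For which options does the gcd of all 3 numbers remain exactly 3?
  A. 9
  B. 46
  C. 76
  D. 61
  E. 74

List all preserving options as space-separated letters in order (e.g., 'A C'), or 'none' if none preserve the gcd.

Answer: A

Derivation:
Old gcd = 3; gcd of others (without N[2]) = 3
New gcd for candidate v: gcd(3, v). Preserves old gcd iff gcd(3, v) = 3.
  Option A: v=9, gcd(3,9)=3 -> preserves
  Option B: v=46, gcd(3,46)=1 -> changes
  Option C: v=76, gcd(3,76)=1 -> changes
  Option D: v=61, gcd(3,61)=1 -> changes
  Option E: v=74, gcd(3,74)=1 -> changes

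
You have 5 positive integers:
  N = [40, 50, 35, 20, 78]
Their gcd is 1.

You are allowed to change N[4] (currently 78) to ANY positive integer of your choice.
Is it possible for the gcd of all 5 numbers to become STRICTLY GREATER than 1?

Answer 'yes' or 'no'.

Answer: yes

Derivation:
Current gcd = 1
gcd of all OTHER numbers (without N[4]=78): gcd([40, 50, 35, 20]) = 5
The new gcd after any change is gcd(5, new_value).
This can be at most 5.
Since 5 > old gcd 1, the gcd CAN increase (e.g., set N[4] = 5).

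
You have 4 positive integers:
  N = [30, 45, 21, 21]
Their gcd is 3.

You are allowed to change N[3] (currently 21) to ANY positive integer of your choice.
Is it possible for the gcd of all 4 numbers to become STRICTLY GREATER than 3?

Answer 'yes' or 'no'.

Current gcd = 3
gcd of all OTHER numbers (without N[3]=21): gcd([30, 45, 21]) = 3
The new gcd after any change is gcd(3, new_value).
This can be at most 3.
Since 3 = old gcd 3, the gcd can only stay the same or decrease.

Answer: no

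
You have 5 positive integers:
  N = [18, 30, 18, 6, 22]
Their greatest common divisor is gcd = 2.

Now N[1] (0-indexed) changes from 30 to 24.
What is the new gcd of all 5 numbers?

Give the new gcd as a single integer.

Answer: 2

Derivation:
Numbers: [18, 30, 18, 6, 22], gcd = 2
Change: index 1, 30 -> 24
gcd of the OTHER numbers (without index 1): gcd([18, 18, 6, 22]) = 2
New gcd = gcd(g_others, new_val) = gcd(2, 24) = 2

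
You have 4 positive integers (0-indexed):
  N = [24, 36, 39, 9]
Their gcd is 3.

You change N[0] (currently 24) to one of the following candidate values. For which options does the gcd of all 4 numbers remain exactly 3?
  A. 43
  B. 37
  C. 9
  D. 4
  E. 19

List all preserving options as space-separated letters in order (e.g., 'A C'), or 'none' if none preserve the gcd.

Answer: C

Derivation:
Old gcd = 3; gcd of others (without N[0]) = 3
New gcd for candidate v: gcd(3, v). Preserves old gcd iff gcd(3, v) = 3.
  Option A: v=43, gcd(3,43)=1 -> changes
  Option B: v=37, gcd(3,37)=1 -> changes
  Option C: v=9, gcd(3,9)=3 -> preserves
  Option D: v=4, gcd(3,4)=1 -> changes
  Option E: v=19, gcd(3,19)=1 -> changes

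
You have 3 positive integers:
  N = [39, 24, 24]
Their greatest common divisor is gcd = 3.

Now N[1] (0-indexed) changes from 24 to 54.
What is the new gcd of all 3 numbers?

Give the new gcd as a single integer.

Answer: 3

Derivation:
Numbers: [39, 24, 24], gcd = 3
Change: index 1, 24 -> 54
gcd of the OTHER numbers (without index 1): gcd([39, 24]) = 3
New gcd = gcd(g_others, new_val) = gcd(3, 54) = 3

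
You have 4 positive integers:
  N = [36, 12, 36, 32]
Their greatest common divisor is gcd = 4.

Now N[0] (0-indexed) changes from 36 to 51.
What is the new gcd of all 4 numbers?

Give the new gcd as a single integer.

Answer: 1

Derivation:
Numbers: [36, 12, 36, 32], gcd = 4
Change: index 0, 36 -> 51
gcd of the OTHER numbers (without index 0): gcd([12, 36, 32]) = 4
New gcd = gcd(g_others, new_val) = gcd(4, 51) = 1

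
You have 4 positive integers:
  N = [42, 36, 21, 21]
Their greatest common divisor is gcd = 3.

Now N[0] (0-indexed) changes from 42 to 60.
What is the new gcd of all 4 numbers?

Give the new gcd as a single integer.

Numbers: [42, 36, 21, 21], gcd = 3
Change: index 0, 42 -> 60
gcd of the OTHER numbers (without index 0): gcd([36, 21, 21]) = 3
New gcd = gcd(g_others, new_val) = gcd(3, 60) = 3

Answer: 3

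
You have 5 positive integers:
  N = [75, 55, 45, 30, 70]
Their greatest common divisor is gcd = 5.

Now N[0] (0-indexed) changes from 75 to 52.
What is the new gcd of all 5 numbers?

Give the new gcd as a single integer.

Numbers: [75, 55, 45, 30, 70], gcd = 5
Change: index 0, 75 -> 52
gcd of the OTHER numbers (without index 0): gcd([55, 45, 30, 70]) = 5
New gcd = gcd(g_others, new_val) = gcd(5, 52) = 1

Answer: 1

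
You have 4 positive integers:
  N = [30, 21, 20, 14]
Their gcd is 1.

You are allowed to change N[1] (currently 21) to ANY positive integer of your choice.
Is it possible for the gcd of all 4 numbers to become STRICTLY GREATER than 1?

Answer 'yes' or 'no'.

Answer: yes

Derivation:
Current gcd = 1
gcd of all OTHER numbers (without N[1]=21): gcd([30, 20, 14]) = 2
The new gcd after any change is gcd(2, new_value).
This can be at most 2.
Since 2 > old gcd 1, the gcd CAN increase (e.g., set N[1] = 2).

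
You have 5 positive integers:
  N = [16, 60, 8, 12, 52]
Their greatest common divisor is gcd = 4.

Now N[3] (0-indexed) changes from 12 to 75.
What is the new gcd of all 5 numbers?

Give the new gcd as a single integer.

Answer: 1

Derivation:
Numbers: [16, 60, 8, 12, 52], gcd = 4
Change: index 3, 12 -> 75
gcd of the OTHER numbers (without index 3): gcd([16, 60, 8, 52]) = 4
New gcd = gcd(g_others, new_val) = gcd(4, 75) = 1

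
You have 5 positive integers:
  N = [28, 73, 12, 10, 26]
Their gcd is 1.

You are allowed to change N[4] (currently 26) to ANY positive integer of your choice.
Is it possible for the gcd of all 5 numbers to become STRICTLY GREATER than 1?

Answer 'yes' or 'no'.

Answer: no

Derivation:
Current gcd = 1
gcd of all OTHER numbers (without N[4]=26): gcd([28, 73, 12, 10]) = 1
The new gcd after any change is gcd(1, new_value).
This can be at most 1.
Since 1 = old gcd 1, the gcd can only stay the same or decrease.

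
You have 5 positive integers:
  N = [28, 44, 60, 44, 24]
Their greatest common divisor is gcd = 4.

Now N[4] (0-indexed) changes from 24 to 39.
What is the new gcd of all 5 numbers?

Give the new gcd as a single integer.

Numbers: [28, 44, 60, 44, 24], gcd = 4
Change: index 4, 24 -> 39
gcd of the OTHER numbers (without index 4): gcd([28, 44, 60, 44]) = 4
New gcd = gcd(g_others, new_val) = gcd(4, 39) = 1

Answer: 1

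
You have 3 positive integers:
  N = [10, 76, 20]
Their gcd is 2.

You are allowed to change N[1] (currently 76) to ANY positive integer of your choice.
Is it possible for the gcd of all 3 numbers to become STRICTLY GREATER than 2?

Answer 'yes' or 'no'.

Answer: yes

Derivation:
Current gcd = 2
gcd of all OTHER numbers (without N[1]=76): gcd([10, 20]) = 10
The new gcd after any change is gcd(10, new_value).
This can be at most 10.
Since 10 > old gcd 2, the gcd CAN increase (e.g., set N[1] = 10).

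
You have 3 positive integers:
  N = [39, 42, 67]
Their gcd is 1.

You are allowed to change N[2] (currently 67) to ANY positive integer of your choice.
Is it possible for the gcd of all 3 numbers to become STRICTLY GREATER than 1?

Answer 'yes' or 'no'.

Answer: yes

Derivation:
Current gcd = 1
gcd of all OTHER numbers (without N[2]=67): gcd([39, 42]) = 3
The new gcd after any change is gcd(3, new_value).
This can be at most 3.
Since 3 > old gcd 1, the gcd CAN increase (e.g., set N[2] = 3).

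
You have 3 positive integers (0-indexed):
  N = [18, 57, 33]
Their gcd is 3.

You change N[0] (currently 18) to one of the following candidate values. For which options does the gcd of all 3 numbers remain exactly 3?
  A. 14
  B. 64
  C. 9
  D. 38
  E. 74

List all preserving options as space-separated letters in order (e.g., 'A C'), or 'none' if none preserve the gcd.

Answer: C

Derivation:
Old gcd = 3; gcd of others (without N[0]) = 3
New gcd for candidate v: gcd(3, v). Preserves old gcd iff gcd(3, v) = 3.
  Option A: v=14, gcd(3,14)=1 -> changes
  Option B: v=64, gcd(3,64)=1 -> changes
  Option C: v=9, gcd(3,9)=3 -> preserves
  Option D: v=38, gcd(3,38)=1 -> changes
  Option E: v=74, gcd(3,74)=1 -> changes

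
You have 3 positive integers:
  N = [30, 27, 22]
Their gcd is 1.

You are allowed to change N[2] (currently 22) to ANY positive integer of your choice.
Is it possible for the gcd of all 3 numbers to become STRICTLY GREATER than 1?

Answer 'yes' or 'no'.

Current gcd = 1
gcd of all OTHER numbers (without N[2]=22): gcd([30, 27]) = 3
The new gcd after any change is gcd(3, new_value).
This can be at most 3.
Since 3 > old gcd 1, the gcd CAN increase (e.g., set N[2] = 3).

Answer: yes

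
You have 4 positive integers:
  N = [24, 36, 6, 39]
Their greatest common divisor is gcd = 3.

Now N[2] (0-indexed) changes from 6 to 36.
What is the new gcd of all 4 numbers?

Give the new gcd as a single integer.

Numbers: [24, 36, 6, 39], gcd = 3
Change: index 2, 6 -> 36
gcd of the OTHER numbers (without index 2): gcd([24, 36, 39]) = 3
New gcd = gcd(g_others, new_val) = gcd(3, 36) = 3

Answer: 3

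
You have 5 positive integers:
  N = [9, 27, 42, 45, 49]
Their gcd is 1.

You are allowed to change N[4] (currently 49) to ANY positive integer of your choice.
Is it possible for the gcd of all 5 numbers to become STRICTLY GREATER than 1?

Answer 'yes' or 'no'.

Answer: yes

Derivation:
Current gcd = 1
gcd of all OTHER numbers (without N[4]=49): gcd([9, 27, 42, 45]) = 3
The new gcd after any change is gcd(3, new_value).
This can be at most 3.
Since 3 > old gcd 1, the gcd CAN increase (e.g., set N[4] = 3).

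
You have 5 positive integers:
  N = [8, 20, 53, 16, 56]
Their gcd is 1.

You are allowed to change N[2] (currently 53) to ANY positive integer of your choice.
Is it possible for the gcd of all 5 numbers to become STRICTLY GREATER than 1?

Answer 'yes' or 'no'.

Current gcd = 1
gcd of all OTHER numbers (without N[2]=53): gcd([8, 20, 16, 56]) = 4
The new gcd after any change is gcd(4, new_value).
This can be at most 4.
Since 4 > old gcd 1, the gcd CAN increase (e.g., set N[2] = 4).

Answer: yes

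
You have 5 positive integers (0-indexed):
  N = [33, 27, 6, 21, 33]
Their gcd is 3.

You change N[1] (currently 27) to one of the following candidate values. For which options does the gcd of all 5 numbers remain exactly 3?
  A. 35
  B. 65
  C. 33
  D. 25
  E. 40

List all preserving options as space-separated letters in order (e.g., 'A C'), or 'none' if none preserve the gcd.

Old gcd = 3; gcd of others (without N[1]) = 3
New gcd for candidate v: gcd(3, v). Preserves old gcd iff gcd(3, v) = 3.
  Option A: v=35, gcd(3,35)=1 -> changes
  Option B: v=65, gcd(3,65)=1 -> changes
  Option C: v=33, gcd(3,33)=3 -> preserves
  Option D: v=25, gcd(3,25)=1 -> changes
  Option E: v=40, gcd(3,40)=1 -> changes

Answer: C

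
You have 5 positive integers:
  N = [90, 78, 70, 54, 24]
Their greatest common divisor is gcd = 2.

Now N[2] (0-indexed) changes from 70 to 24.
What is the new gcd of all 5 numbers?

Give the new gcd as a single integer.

Answer: 6

Derivation:
Numbers: [90, 78, 70, 54, 24], gcd = 2
Change: index 2, 70 -> 24
gcd of the OTHER numbers (without index 2): gcd([90, 78, 54, 24]) = 6
New gcd = gcd(g_others, new_val) = gcd(6, 24) = 6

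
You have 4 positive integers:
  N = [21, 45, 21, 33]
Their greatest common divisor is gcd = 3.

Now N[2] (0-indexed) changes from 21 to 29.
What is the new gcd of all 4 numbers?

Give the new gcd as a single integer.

Answer: 1

Derivation:
Numbers: [21, 45, 21, 33], gcd = 3
Change: index 2, 21 -> 29
gcd of the OTHER numbers (without index 2): gcd([21, 45, 33]) = 3
New gcd = gcd(g_others, new_val) = gcd(3, 29) = 1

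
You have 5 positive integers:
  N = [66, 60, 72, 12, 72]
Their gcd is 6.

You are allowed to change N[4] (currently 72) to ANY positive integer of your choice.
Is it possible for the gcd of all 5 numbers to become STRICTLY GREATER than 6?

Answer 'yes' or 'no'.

Answer: no

Derivation:
Current gcd = 6
gcd of all OTHER numbers (without N[4]=72): gcd([66, 60, 72, 12]) = 6
The new gcd after any change is gcd(6, new_value).
This can be at most 6.
Since 6 = old gcd 6, the gcd can only stay the same or decrease.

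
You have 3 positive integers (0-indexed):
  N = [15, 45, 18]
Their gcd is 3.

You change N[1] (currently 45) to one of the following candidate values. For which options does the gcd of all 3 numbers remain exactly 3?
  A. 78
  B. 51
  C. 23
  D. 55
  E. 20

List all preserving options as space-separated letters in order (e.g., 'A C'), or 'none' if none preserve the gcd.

Old gcd = 3; gcd of others (without N[1]) = 3
New gcd for candidate v: gcd(3, v). Preserves old gcd iff gcd(3, v) = 3.
  Option A: v=78, gcd(3,78)=3 -> preserves
  Option B: v=51, gcd(3,51)=3 -> preserves
  Option C: v=23, gcd(3,23)=1 -> changes
  Option D: v=55, gcd(3,55)=1 -> changes
  Option E: v=20, gcd(3,20)=1 -> changes

Answer: A B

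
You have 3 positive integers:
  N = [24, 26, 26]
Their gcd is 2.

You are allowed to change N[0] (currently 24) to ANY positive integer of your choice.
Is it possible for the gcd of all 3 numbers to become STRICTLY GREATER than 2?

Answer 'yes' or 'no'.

Answer: yes

Derivation:
Current gcd = 2
gcd of all OTHER numbers (without N[0]=24): gcd([26, 26]) = 26
The new gcd after any change is gcd(26, new_value).
This can be at most 26.
Since 26 > old gcd 2, the gcd CAN increase (e.g., set N[0] = 26).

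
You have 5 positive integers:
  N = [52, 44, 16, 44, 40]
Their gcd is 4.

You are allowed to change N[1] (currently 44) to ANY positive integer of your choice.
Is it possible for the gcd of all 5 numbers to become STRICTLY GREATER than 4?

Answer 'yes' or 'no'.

Current gcd = 4
gcd of all OTHER numbers (without N[1]=44): gcd([52, 16, 44, 40]) = 4
The new gcd after any change is gcd(4, new_value).
This can be at most 4.
Since 4 = old gcd 4, the gcd can only stay the same or decrease.

Answer: no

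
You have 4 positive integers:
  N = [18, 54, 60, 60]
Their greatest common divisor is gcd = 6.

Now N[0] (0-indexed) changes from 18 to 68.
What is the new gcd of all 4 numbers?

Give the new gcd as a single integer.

Answer: 2

Derivation:
Numbers: [18, 54, 60, 60], gcd = 6
Change: index 0, 18 -> 68
gcd of the OTHER numbers (without index 0): gcd([54, 60, 60]) = 6
New gcd = gcd(g_others, new_val) = gcd(6, 68) = 2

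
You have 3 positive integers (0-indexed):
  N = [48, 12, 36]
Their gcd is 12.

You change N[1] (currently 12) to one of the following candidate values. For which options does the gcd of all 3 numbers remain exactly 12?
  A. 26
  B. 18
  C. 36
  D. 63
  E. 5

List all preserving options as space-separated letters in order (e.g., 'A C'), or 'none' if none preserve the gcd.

Old gcd = 12; gcd of others (without N[1]) = 12
New gcd for candidate v: gcd(12, v). Preserves old gcd iff gcd(12, v) = 12.
  Option A: v=26, gcd(12,26)=2 -> changes
  Option B: v=18, gcd(12,18)=6 -> changes
  Option C: v=36, gcd(12,36)=12 -> preserves
  Option D: v=63, gcd(12,63)=3 -> changes
  Option E: v=5, gcd(12,5)=1 -> changes

Answer: C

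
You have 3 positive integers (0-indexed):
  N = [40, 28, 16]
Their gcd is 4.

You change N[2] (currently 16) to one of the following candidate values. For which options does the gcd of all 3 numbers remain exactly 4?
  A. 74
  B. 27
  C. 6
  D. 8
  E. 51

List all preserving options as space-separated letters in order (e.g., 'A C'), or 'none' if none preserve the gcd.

Old gcd = 4; gcd of others (without N[2]) = 4
New gcd for candidate v: gcd(4, v). Preserves old gcd iff gcd(4, v) = 4.
  Option A: v=74, gcd(4,74)=2 -> changes
  Option B: v=27, gcd(4,27)=1 -> changes
  Option C: v=6, gcd(4,6)=2 -> changes
  Option D: v=8, gcd(4,8)=4 -> preserves
  Option E: v=51, gcd(4,51)=1 -> changes

Answer: D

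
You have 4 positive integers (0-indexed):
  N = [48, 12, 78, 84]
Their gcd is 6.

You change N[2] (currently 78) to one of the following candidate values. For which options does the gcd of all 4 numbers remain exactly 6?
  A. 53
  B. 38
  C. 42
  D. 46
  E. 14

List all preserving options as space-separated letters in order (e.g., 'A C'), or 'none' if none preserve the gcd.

Old gcd = 6; gcd of others (without N[2]) = 12
New gcd for candidate v: gcd(12, v). Preserves old gcd iff gcd(12, v) = 6.
  Option A: v=53, gcd(12,53)=1 -> changes
  Option B: v=38, gcd(12,38)=2 -> changes
  Option C: v=42, gcd(12,42)=6 -> preserves
  Option D: v=46, gcd(12,46)=2 -> changes
  Option E: v=14, gcd(12,14)=2 -> changes

Answer: C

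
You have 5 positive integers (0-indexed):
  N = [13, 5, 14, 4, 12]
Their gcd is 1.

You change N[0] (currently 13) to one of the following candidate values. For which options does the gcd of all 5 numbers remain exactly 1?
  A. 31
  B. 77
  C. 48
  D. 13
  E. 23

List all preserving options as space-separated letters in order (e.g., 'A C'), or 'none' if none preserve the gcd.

Answer: A B C D E

Derivation:
Old gcd = 1; gcd of others (without N[0]) = 1
New gcd for candidate v: gcd(1, v). Preserves old gcd iff gcd(1, v) = 1.
  Option A: v=31, gcd(1,31)=1 -> preserves
  Option B: v=77, gcd(1,77)=1 -> preserves
  Option C: v=48, gcd(1,48)=1 -> preserves
  Option D: v=13, gcd(1,13)=1 -> preserves
  Option E: v=23, gcd(1,23)=1 -> preserves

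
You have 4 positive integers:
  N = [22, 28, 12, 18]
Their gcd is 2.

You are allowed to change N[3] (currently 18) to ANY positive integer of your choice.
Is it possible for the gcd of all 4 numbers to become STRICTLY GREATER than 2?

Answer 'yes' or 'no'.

Current gcd = 2
gcd of all OTHER numbers (without N[3]=18): gcd([22, 28, 12]) = 2
The new gcd after any change is gcd(2, new_value).
This can be at most 2.
Since 2 = old gcd 2, the gcd can only stay the same or decrease.

Answer: no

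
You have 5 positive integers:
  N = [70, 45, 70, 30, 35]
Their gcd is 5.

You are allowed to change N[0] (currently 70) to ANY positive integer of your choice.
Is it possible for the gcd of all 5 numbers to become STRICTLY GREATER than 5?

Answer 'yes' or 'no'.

Current gcd = 5
gcd of all OTHER numbers (without N[0]=70): gcd([45, 70, 30, 35]) = 5
The new gcd after any change is gcd(5, new_value).
This can be at most 5.
Since 5 = old gcd 5, the gcd can only stay the same or decrease.

Answer: no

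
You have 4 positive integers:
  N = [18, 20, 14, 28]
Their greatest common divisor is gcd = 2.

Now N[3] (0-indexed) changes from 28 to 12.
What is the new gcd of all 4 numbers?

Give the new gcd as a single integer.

Numbers: [18, 20, 14, 28], gcd = 2
Change: index 3, 28 -> 12
gcd of the OTHER numbers (without index 3): gcd([18, 20, 14]) = 2
New gcd = gcd(g_others, new_val) = gcd(2, 12) = 2

Answer: 2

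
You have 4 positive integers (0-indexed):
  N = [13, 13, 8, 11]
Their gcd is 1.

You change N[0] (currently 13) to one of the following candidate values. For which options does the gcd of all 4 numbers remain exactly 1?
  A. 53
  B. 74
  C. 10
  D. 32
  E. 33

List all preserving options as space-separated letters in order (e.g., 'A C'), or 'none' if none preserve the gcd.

Answer: A B C D E

Derivation:
Old gcd = 1; gcd of others (without N[0]) = 1
New gcd for candidate v: gcd(1, v). Preserves old gcd iff gcd(1, v) = 1.
  Option A: v=53, gcd(1,53)=1 -> preserves
  Option B: v=74, gcd(1,74)=1 -> preserves
  Option C: v=10, gcd(1,10)=1 -> preserves
  Option D: v=32, gcd(1,32)=1 -> preserves
  Option E: v=33, gcd(1,33)=1 -> preserves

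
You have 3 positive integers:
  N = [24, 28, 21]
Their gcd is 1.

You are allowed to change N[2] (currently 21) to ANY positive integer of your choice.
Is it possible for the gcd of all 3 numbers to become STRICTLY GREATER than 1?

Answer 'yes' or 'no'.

Answer: yes

Derivation:
Current gcd = 1
gcd of all OTHER numbers (without N[2]=21): gcd([24, 28]) = 4
The new gcd after any change is gcd(4, new_value).
This can be at most 4.
Since 4 > old gcd 1, the gcd CAN increase (e.g., set N[2] = 4).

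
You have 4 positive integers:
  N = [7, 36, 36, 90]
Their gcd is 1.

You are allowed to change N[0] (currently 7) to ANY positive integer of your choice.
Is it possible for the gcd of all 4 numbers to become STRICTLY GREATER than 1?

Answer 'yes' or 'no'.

Answer: yes

Derivation:
Current gcd = 1
gcd of all OTHER numbers (without N[0]=7): gcd([36, 36, 90]) = 18
The new gcd after any change is gcd(18, new_value).
This can be at most 18.
Since 18 > old gcd 1, the gcd CAN increase (e.g., set N[0] = 18).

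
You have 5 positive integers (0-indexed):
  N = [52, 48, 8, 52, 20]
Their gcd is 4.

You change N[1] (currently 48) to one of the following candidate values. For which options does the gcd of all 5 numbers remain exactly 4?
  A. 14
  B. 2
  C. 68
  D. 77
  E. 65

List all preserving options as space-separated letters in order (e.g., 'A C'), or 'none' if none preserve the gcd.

Answer: C

Derivation:
Old gcd = 4; gcd of others (without N[1]) = 4
New gcd for candidate v: gcd(4, v). Preserves old gcd iff gcd(4, v) = 4.
  Option A: v=14, gcd(4,14)=2 -> changes
  Option B: v=2, gcd(4,2)=2 -> changes
  Option C: v=68, gcd(4,68)=4 -> preserves
  Option D: v=77, gcd(4,77)=1 -> changes
  Option E: v=65, gcd(4,65)=1 -> changes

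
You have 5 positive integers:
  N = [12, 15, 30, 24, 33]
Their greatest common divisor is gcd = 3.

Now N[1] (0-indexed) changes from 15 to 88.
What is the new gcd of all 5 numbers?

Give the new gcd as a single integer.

Answer: 1

Derivation:
Numbers: [12, 15, 30, 24, 33], gcd = 3
Change: index 1, 15 -> 88
gcd of the OTHER numbers (without index 1): gcd([12, 30, 24, 33]) = 3
New gcd = gcd(g_others, new_val) = gcd(3, 88) = 1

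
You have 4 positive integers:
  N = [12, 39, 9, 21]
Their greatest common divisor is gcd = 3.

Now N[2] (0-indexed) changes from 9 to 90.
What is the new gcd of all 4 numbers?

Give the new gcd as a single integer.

Numbers: [12, 39, 9, 21], gcd = 3
Change: index 2, 9 -> 90
gcd of the OTHER numbers (without index 2): gcd([12, 39, 21]) = 3
New gcd = gcd(g_others, new_val) = gcd(3, 90) = 3

Answer: 3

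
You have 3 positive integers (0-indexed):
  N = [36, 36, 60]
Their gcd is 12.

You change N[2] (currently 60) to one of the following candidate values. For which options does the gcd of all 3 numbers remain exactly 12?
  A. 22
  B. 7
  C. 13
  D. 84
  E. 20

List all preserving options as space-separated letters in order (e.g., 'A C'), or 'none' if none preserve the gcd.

Old gcd = 12; gcd of others (without N[2]) = 36
New gcd for candidate v: gcd(36, v). Preserves old gcd iff gcd(36, v) = 12.
  Option A: v=22, gcd(36,22)=2 -> changes
  Option B: v=7, gcd(36,7)=1 -> changes
  Option C: v=13, gcd(36,13)=1 -> changes
  Option D: v=84, gcd(36,84)=12 -> preserves
  Option E: v=20, gcd(36,20)=4 -> changes

Answer: D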